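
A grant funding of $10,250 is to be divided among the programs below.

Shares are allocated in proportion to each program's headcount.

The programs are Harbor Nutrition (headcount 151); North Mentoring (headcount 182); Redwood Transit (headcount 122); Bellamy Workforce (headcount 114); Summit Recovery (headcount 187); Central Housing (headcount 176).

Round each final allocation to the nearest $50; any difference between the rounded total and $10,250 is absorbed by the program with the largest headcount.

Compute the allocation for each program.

Harbor Nutrition: $1,650; North Mentoring: $2,000; Redwood Transit: $1,350; Bellamy Workforce: $1,250; Summit Recovery: $2,050; Central Housing: $1,950

Combined headcount = 151 + 182 + 122 + 114 + 187 + 176 = 932.
Proportional shares: Harbor Nutrition 1,660.68; North Mentoring 2,001.61; Redwood Transit 1,341.74; Bellamy Workforce 1,253.76; Summit Recovery 2,056.60; Central Housing 1,935.62.
At nearest $50: Harbor Nutrition $1,650; North Mentoring $2,000; Redwood Transit $1,350; Bellamy Workforce $1,250; Summit Recovery $2,050; Central Housing $1,950. Sum = $10,250.
Rounded total matches; no reconciliation needed.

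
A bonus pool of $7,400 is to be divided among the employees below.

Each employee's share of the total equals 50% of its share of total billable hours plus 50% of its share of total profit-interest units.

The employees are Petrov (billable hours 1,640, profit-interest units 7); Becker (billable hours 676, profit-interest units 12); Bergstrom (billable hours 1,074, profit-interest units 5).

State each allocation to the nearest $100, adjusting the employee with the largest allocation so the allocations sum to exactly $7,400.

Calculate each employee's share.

Totals — billable hours 3,390, profit-interest units 24.
Composite weights (50% billable hours + 50% profit-interest units): Petrov 0.3877; Becker 0.3497; Bergstrom 0.2626.
Proportional shares: Petrov 2,869.14; Becker 2,587.82; Bergstrom 1,943.05.
After rounding ($100): Petrov $2,900; Becker $2,600; Bergstrom $1,900. Sum = $7,400.
Rounded total matches; no reconciliation needed.

Petrov: $2,900 · Becker: $2,600 · Bergstrom: $1,900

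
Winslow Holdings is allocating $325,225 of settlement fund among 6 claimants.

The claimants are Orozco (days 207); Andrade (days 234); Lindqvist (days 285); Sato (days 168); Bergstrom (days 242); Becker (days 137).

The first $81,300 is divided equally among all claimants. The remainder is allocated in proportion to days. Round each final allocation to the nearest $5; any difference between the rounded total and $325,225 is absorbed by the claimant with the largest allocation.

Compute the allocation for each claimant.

Orozco: $53,215; Andrade: $58,390; Lindqvist: $68,160; Sato: $45,740; Bergstrom: $59,920; Becker: $39,800

First tranche $81,300 split equally: $13,550 each.
Remainder $243,925 by days (total 1,273): Orozco 39,664.16 → $39,665; Andrade 44,837.75 → $44,840; Lindqvist 54,610.07 → $54,610; Sato 32,191.20 → $32,190; Bergstrom 46,370.66 → $46,370; Becker 26,251.16 → $26,250.
Totals: Orozco $13,550 + $39,665 = $53,215; Andrade $13,550 + $44,840 = $58,390; Lindqvist $13,550 + $54,610 = $68,160; Sato $13,550 + $32,190 = $45,740; Bergstrom $13,550 + $46,370 = $59,920; Becker $13,550 + $26,250 = $39,800.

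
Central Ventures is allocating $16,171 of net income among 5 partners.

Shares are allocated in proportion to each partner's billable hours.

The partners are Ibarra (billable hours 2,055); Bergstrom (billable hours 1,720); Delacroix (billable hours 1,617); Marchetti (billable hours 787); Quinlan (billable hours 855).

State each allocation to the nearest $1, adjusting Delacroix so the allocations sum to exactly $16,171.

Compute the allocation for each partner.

Combined billable hours = 7,034.
Raw shares: Ibarra 2,055/7,034 × $16,171 = 4,724.40; Bergstrom 1,720/7,034 × $16,171 = 3,954.24; Delacroix 1,617/7,034 × $16,171 = 3,717.44; Marchetti 787/7,034 × $16,171 = 1,809.29; Quinlan 855/7,034 × $16,171 = 1,965.62.
At nearest $1: Ibarra $4,724; Bergstrom $3,954; Delacroix $3,717; Marchetti $1,809; Quinlan $1,966. Sum = $16,170.
Difference $16,171 − $16,170 = +$1 applied to Delacroix: Delacroix becomes $3,718.

Ibarra: $4,724 | Bergstrom: $3,954 | Delacroix: $3,718 | Marchetti: $1,809 | Quinlan: $1,966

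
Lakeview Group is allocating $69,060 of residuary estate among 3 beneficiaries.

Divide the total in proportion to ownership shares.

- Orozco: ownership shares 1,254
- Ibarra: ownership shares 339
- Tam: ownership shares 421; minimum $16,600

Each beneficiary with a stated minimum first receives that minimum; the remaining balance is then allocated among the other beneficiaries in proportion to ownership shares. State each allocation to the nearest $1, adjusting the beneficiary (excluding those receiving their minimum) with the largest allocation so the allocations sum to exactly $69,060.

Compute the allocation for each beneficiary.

Orozco: $41,296; Ibarra: $11,164; Tam: $16,600

Minimums first: Tam $16,600. Residual $52,460.
Residual split over remaining ownership shares 1,593: Orozco 41,296.20 → $41,296; Ibarra 11,163.80 → $11,164.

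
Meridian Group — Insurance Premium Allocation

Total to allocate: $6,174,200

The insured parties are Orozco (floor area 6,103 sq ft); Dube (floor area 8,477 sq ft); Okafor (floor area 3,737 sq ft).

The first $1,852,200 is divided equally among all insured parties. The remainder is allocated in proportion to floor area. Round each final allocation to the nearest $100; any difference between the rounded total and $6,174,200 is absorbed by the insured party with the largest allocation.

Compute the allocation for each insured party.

Orozco: $2,057,400 · Dube: $2,617,600 · Okafor: $1,499,200

$1,852,200 shared equally gives $617,400 per insured party.
Remainder $4,322,000 by floor area (total 18,317): Orozco 1,440,037.45 → $1,440,000; Dube 2,000,196.21 → $2,000,200; Okafor 881,766.34 → $881,800.
Totals: Orozco $617,400 + $1,440,000 = $2,057,400; Dube $617,400 + $2,000,200 = $2,617,600; Okafor $617,400 + $881,800 = $1,499,200.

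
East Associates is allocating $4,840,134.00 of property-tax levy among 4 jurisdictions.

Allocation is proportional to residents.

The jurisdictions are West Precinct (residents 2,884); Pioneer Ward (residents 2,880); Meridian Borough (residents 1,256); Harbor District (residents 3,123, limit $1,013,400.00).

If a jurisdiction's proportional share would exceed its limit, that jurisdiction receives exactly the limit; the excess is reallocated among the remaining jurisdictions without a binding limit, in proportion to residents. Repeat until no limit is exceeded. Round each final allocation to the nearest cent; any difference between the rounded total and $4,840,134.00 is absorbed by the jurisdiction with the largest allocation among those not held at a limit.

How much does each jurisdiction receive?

West Precinct: $1,572,122.63 · Pioneer Ward: $1,569,942.15 · Meridian Borough: $684,669.22 · Harbor District: $1,013,400.00

Residents total: 10,143.
Unconstrained shares: West Precinct 1,376,214.7743; Pioneer Ward 1,374,306.0160; Meridian Borough 599,350.1236; Harbor District 1,490,263.0861.
Capped: Harbor District ($1,013,400.00); residual $3,826,734.00 reallocated over remaining residents 7,020.
Remaining shares: West Precinct 1,572,122.6291 → $1,572,122.63; Pioneer Ward 1,569,942.1538 → $1,569,942.15; Meridian Borough 684,669.2171 → $684,669.22.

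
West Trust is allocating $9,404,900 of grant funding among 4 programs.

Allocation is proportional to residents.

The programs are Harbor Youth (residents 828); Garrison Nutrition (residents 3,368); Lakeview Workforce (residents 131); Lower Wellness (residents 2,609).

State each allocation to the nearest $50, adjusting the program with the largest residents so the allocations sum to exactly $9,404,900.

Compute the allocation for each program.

Residents total: 6,936.
Unrounded shares: Harbor Youth 828/6,936 × $9,404,900 = 1,122,730.28; Garrison Nutrition 3,368/6,936 × $9,404,900 = 4,566,854.56; Lakeview Workforce 131/6,936 × $9,404,900 = 177,630.03; Lower Wellness 2,609/6,936 × $9,404,900 = 3,537,685.14.
After rounding ($50): Harbor Youth $1,122,750; Garrison Nutrition $4,566,850; Lakeview Workforce $177,650; Lower Wellness $3,537,700. Sum = $9,404,950.
Difference $9,404,900 − $9,404,950 = −$50 applied to largest residents (Garrison Nutrition): Garrison Nutrition becomes $4,566,800.

Harbor Youth: $1,122,750; Garrison Nutrition: $4,566,800; Lakeview Workforce: $177,650; Lower Wellness: $3,537,700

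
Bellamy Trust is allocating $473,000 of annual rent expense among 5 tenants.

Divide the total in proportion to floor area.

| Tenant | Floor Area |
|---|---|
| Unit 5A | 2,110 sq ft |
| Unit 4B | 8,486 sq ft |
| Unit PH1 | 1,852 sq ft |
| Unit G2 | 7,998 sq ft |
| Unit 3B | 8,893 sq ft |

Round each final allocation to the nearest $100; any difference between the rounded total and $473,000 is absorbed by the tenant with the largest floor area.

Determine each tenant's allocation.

Sum of floor area: 2,110 + 8,486 + 1,852 + 7,998 + 8,893 = 29,339.
Proportional shares: Unit 5A 34,017.18; Unit 4B 136,810.32; Unit PH1 29,857.73; Unit G2 128,942.84; Unit 3B 143,371.93.
Rounded to nearest $100: Unit 5A $34,000; Unit 4B $136,800; Unit PH1 $29,900; Unit G2 $128,900; Unit 3B $143,400. Sum = $473,000.
Rounded total matches; no reconciliation needed.

Unit 5A: $34,000 | Unit 4B: $136,800 | Unit PH1: $29,900 | Unit G2: $128,900 | Unit 3B: $143,400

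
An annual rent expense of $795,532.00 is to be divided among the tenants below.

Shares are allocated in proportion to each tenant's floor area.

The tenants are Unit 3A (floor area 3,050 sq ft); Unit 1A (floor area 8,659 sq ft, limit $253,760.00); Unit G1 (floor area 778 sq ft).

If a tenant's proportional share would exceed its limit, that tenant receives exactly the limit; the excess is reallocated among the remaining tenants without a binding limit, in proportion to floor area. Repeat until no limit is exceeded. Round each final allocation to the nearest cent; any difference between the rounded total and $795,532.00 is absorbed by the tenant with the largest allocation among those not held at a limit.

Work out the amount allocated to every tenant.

Total floor area = 12,487.
Pro-rata shares before constraints: Unit 3A 194,311.8924; Unit 1A 551,654.6479; Unit G1 49,565.4598.
Cap binds for Unit 1A ($253,760.00); residual $541,772.00 reallocated over remaining floor area 3,828.
Shares after redistribution: Unit 3A 431,662.6437 → $431,662.64; Unit G1 110,109.3563 → $110,109.36.

Unit 3A: $431,662.64 · Unit 1A: $253,760.00 · Unit G1: $110,109.36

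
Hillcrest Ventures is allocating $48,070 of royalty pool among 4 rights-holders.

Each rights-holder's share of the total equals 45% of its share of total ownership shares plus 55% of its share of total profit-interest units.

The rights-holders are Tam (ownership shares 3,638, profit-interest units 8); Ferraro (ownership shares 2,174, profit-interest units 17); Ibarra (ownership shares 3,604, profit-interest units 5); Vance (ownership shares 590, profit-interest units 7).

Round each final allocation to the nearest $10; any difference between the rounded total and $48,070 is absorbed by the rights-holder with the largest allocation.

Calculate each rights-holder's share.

Ownership shares total 10,006; profit-interest units total 37.
Composite weights (45% ownership shares + 55% profit-interest units): Tam 0.2825; Ferraro 0.3505; Ibarra 0.2364; Vance 0.1306.
Raw shares: Tam 13,581.25; Ferraro 16,847.29; Ibarra 11,364.09; Vance 6,277.37.
At nearest $10: Tam $13,580; Ferraro $16,850; Ibarra $11,360; Vance $6,280. Sum = $48,070.
Sum already equals the total — no adjustment.

Tam: $13,580 | Ferraro: $16,850 | Ibarra: $11,360 | Vance: $6,280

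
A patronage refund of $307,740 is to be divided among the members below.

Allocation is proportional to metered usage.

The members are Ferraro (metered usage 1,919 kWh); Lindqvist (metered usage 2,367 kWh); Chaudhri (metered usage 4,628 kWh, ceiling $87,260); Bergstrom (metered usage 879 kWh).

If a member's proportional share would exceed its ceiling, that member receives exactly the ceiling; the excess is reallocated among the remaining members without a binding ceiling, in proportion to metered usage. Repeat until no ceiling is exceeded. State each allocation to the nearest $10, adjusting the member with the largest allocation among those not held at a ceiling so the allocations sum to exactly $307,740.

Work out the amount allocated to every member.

Combined metered usage = 9,793.
Unconstrained shares: Ferraro 60,303.59; Lindqvist 74,381.76; Chaudhri 145,432.53; Bergstrom 27,622.12.
Cap binds for Chaudhri ($87,260); remaining pool $220,480 reallocated over remaining metered usage 5,165.
Redistributed shares: Ferraro 81,916.96 → $81,920; Lindqvist 101,040.88 → $101,040; Bergstrom 37,522.15 → $37,520.

Ferraro: $81,920; Lindqvist: $101,040; Chaudhri: $87,260; Bergstrom: $37,520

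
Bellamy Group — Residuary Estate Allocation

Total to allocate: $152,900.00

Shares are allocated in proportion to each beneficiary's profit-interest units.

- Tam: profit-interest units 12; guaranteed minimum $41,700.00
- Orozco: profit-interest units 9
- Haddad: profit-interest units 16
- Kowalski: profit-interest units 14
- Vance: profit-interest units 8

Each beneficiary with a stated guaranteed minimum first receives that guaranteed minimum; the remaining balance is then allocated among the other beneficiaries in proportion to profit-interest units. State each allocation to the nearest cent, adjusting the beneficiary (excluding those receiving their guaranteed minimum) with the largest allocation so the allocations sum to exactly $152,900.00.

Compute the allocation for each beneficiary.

Tam: $41,700.00 · Orozco: $21,293.62 · Haddad: $37,855.32 · Kowalski: $33,123.40 · Vance: $18,927.66

Minimums first: Tam $41,700.00. Residual $111,200.00.
Residual split over remaining profit-interest units 47: Orozco 21,293.6170 → $21,293.62; Haddad 37,855.3191 → $37,855.32; Kowalski 33,123.4043 → $33,123.40; Vance 18,927.6596 → $18,927.66.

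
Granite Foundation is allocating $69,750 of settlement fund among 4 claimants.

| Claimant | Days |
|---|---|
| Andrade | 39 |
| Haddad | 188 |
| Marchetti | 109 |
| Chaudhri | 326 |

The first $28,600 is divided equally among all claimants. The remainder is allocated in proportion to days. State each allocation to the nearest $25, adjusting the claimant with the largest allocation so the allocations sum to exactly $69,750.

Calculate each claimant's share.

Andrade: $9,575; Haddad: $18,825; Marchetti: $13,925; Chaudhri: $27,425

$28,600 shared equally gives $7,150 per claimant.
Remainder $41,150 by days (total 662): Andrade 2,424.24 → $2,425; Haddad 11,686.10 → $11,675; Marchetti 6,775.45 → $6,775; Chaudhri 20,264.20 → $20,275.
Totals: Andrade $7,150 + $2,425 = $9,575; Haddad $7,150 + $11,675 = $18,825; Marchetti $7,150 + $6,775 = $13,925; Chaudhri $7,150 + $20,275 = $27,425.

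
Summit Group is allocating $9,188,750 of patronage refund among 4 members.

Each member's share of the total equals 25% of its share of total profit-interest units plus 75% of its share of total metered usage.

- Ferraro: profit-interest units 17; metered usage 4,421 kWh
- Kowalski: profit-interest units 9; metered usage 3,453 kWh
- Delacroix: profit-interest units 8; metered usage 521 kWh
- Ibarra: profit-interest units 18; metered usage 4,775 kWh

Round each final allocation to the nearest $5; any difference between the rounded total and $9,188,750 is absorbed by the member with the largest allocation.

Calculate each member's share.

Ferraro: $3,064,415 | Kowalski: $2,204,465 | Delacroix: $626,040 | Ibarra: $3,293,830

Profit-interest units total 52; metered usage total 13,170.
Combined weights (25% profit-interest units + 75% metered usage): Ferraro 0.3335; Kowalski 0.2399; Delacroix 0.0681; Ibarra 0.3585.
Proportional shares: Ferraro 3,064,412.70; Kowalski 2,204,466.78; Delacroix 626,040.95; Ibarra 3,293,829.56.
Rounded to nearest $5: Ferraro $3,064,415; Kowalski $2,204,465; Delacroix $626,040; Ibarra $3,293,830. Sum = $9,188,750.
Rounded total matches; no reconciliation needed.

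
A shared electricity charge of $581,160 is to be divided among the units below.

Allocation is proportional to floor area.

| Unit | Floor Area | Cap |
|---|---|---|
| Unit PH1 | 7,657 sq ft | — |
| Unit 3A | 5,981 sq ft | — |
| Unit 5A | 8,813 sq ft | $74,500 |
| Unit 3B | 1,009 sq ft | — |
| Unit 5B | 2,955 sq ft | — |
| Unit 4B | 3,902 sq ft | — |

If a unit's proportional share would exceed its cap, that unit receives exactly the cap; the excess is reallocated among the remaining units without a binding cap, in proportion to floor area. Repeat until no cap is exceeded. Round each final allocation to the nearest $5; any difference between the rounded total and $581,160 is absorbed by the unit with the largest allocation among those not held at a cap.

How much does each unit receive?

Total floor area = 30,317.
Proportional shares (ignoring caps): Unit PH1 146,780.42; Unit 3A 114,652.44; Unit 5A 168,940.30; Unit 3B 19,341.97; Unit 5B 56,645.70; Unit 4B 74,799.17.
Cap binds for Unit 5A ($74,500); residual $506,660 reallocated over remaining floor area 21,504.
Remaining shares: Unit PH1 180,408.09 → $180,410; Unit 3A 140,919.52 → $140,920; Unit 3B 23,773.25 → $23,775; Unit 5B 69,623.34 → $69,625; Unit 4B 91,935.79 → $91,935.
Rounding difference −$5 applied to Unit PH1 → $180,405.

Unit PH1: $180,405 · Unit 3A: $140,920 · Unit 5A: $74,500 · Unit 3B: $23,775 · Unit 5B: $69,625 · Unit 4B: $91,935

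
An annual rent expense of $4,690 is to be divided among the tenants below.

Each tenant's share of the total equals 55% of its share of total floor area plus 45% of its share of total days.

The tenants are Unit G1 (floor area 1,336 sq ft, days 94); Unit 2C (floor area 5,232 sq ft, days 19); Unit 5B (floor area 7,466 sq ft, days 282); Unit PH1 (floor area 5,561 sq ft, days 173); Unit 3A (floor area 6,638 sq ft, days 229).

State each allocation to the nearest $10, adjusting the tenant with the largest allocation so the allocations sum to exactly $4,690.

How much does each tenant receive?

Floor area total 26,233; days total 797.
Combined weights (55% floor area + 45% days): Unit G1 0.0811; Unit 2C 0.1204; Unit 5B 0.3158; Unit PH1 0.2143; Unit 3A 0.2685.
Proportional shares: Unit G1 380.29; Unit 2C 564.78; Unit 5B 1,480.89; Unit PH1 1,004.93; Unit 3A 1,259.12.
At nearest $10: Unit G1 $380; Unit 2C $560; Unit 5B $1,480; Unit PH1 $1,000; Unit 3A $1,260. Sum = $4,680.
Difference $4,690 − $4,680 = +$10 applied to largest allocation (Unit 5B): Unit 5B becomes $1,490.

Unit G1: $380 | Unit 2C: $560 | Unit 5B: $1,490 | Unit PH1: $1,000 | Unit 3A: $1,260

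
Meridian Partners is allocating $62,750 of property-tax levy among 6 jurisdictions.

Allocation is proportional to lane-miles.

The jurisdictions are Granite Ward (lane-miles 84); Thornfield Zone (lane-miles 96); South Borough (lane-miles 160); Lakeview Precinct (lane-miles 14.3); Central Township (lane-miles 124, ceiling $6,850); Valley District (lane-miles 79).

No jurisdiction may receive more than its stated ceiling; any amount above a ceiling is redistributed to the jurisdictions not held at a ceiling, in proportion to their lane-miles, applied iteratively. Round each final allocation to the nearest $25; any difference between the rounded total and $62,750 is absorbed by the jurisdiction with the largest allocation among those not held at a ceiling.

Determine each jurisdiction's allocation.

Total lane-miles = 557.3.
Unconstrained shares: Granite Ward 9,458.10; Thornfield Zone 10,809.26; South Borough 18,015.43; Lakeview Precinct 1,610.13; Central Township 13,961.96; Valley District 8,895.12.
Cap binds for Central Township ($6,850); balance $55,900 reallocated over remaining lane-miles 433.3.
Remaining shares: Granite Ward 10,836.83 → $10,825; Thornfield Zone 12,384.95 → $12,375; South Borough 20,641.59 → $20,650; Lakeview Precinct 1,844.84 → $1,850; Valley District 10,191.78 → $10,200.

Granite Ward: $10,825 · Thornfield Zone: $12,375 · South Borough: $20,650 · Lakeview Precinct: $1,850 · Central Township: $6,850 · Valley District: $10,200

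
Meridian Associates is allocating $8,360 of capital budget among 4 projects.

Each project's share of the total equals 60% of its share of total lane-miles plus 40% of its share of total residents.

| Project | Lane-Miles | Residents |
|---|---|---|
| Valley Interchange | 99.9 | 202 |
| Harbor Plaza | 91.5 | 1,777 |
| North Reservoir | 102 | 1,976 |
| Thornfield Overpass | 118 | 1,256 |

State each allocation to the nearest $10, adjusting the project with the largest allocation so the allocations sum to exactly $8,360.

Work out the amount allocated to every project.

Lane-miles total 411.4; residents total 5,211.
Blended shares (60% lane-miles + 40% residents): Valley Interchange 0.1612; Harbor Plaza 0.2699; North Reservoir 0.3004; Thornfield Overpass 0.2685.
Raw shares: Valley Interchange 1,347.66; Harbor Plaza 2,255.95; North Reservoir 2,511.67; Thornfield Overpass 2,244.72.
Rounded to nearest $10: Valley Interchange $1,350; Harbor Plaza $2,260; North Reservoir $2,510; Thornfield Overpass $2,240. Sum = $8,360.
Sum already equals the total — no adjustment.

Valley Interchange: $1,350 · Harbor Plaza: $2,260 · North Reservoir: $2,510 · Thornfield Overpass: $2,240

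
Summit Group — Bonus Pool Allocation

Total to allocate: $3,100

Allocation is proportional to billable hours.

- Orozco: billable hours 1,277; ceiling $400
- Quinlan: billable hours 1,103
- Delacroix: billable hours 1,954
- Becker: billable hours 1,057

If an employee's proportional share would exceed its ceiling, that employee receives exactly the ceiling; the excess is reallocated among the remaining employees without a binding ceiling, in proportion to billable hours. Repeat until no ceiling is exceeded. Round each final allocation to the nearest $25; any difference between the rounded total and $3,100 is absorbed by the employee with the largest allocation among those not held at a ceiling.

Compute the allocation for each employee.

Total billable hours = 5,391.
Pro-rata shares before constraints: Orozco 734.32; Quinlan 634.26; Delacroix 1,123.61; Becker 607.81.
Capped: Orozco ($400); residual $2,700 reallocated over remaining billable hours 4,114.
Remaining shares: Quinlan 723.89 → $725; Delacroix 1,282.40 → $1,275; Becker 693.70 → $700.

Orozco: $400 · Quinlan: $725 · Delacroix: $1,275 · Becker: $700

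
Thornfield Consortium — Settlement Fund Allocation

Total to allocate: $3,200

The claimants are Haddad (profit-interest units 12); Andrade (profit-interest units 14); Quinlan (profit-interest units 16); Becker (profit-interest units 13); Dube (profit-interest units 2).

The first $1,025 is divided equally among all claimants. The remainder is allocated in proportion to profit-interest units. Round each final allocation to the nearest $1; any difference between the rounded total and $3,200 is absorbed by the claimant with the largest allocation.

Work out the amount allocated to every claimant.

Haddad: $663 | Andrade: $739 | Quinlan: $816 | Becker: $701 | Dube: $281

First tranche $1,025 split equally: $205 each.
Remainder $2,175 by profit-interest units (total 57): Haddad 457.89 → $458; Andrade 534.21 → $534; Quinlan 610.53 → $611; Becker 496.05 → $496; Dube 76.32 → $76.
Totals: Haddad $205 + $458 = $663; Andrade $205 + $534 = $739; Quinlan $205 + $611 = $816; Becker $205 + $496 = $701; Dube $205 + $76 = $281.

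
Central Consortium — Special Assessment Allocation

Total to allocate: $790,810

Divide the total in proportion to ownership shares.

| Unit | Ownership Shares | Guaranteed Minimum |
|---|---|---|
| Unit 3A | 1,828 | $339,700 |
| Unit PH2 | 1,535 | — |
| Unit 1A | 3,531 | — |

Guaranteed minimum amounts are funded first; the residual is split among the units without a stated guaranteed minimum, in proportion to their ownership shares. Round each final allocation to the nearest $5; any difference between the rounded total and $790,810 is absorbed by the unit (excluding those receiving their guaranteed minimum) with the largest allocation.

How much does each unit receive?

Unit 3A: $339,700 | Unit PH2: $136,685 | Unit 1A: $314,425

Fund the minimums — Unit 3A $339,700. Residual $451,110.
Residual split over remaining ownership shares 5,066: Unit PH2 136,686.51 → $136,685; Unit 1A 314,423.49 → $314,425.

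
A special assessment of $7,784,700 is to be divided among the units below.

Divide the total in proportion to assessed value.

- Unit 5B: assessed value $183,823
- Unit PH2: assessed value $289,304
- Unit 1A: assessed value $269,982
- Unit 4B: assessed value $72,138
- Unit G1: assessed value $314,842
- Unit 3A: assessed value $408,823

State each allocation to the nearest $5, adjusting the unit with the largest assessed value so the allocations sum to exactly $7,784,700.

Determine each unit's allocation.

Assessed value total: 1,538,912.
Proportional shares: Unit 5B 183,823/1,538,912 × $7,784,700 = 929,882.22; Unit PH2 289,304/1,538,912 × $7,784,700 = 1,463,465.65; Unit 1A 269,982/1,538,912 × $7,784,700 = 1,365,723.89; Unit 4B 72,138/1,538,912 × $7,784,700 = 364,915.40; Unit G1 314,842/1,538,912 × $7,784,700 = 1,592,651.51; Unit 3A 408,823/1,538,912 × $7,784,700 = 2,068,061.34.
At nearest $5: Unit 5B $929,880; Unit PH2 $1,463,465; Unit 1A $1,365,725; Unit 4B $364,915; Unit G1 $1,592,650; Unit 3A $2,068,060. Sum = $7,784,695.
Difference $7,784,700 − $7,784,695 = +$5 applied to largest assessed value (Unit 3A): Unit 3A becomes $2,068,065.

Unit 5B: $929,880 | Unit PH2: $1,463,465 | Unit 1A: $1,365,725 | Unit 4B: $364,915 | Unit G1: $1,592,650 | Unit 3A: $2,068,065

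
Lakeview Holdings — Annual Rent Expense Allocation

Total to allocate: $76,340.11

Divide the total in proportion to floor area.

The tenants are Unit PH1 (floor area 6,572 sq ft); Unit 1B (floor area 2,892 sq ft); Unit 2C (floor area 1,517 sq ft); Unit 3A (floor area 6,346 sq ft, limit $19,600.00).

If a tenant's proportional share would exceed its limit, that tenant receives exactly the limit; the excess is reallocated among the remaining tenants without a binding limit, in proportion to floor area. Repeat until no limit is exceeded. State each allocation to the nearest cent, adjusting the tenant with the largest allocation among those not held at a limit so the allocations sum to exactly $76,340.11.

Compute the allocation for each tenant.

Floor area total: 17,327.
Proportional shares (ignoring caps): Unit PH1 28,955.2261; Unit 1B 12,741.7094; Unit 2C 6,683.6698; Unit 3A 27,959.5047.
Held at cap: Unit 3A ($19,600.00); remaining pool $56,740.11 reallocated over remaining floor area 10,981.
Redistributed shares: Unit PH1 33,958.2919 → $33,958.29; Unit 1B 14,943.3019 → $14,943.30; Unit 2C 7,838.5162 → $7,838.52.

Unit PH1: $33,958.29 | Unit 1B: $14,943.30 | Unit 2C: $7,838.52 | Unit 3A: $19,600.00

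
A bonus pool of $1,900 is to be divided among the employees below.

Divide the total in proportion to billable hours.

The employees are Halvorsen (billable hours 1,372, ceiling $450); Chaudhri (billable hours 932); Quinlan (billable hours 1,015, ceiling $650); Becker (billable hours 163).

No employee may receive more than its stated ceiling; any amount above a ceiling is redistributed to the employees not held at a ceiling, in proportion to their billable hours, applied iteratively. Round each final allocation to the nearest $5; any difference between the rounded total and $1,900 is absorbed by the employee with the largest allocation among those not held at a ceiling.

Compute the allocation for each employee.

Sum of billable hours: 3,482.
Pro-rata shares before constraints: Halvorsen 748.65; Chaudhri 508.56; Quinlan 553.85; Becker 88.94.
Cap binds for Halvorsen ($450); remaining pool $1,450 reallocated over remaining billable hours 2,110.
Cap binds for Quinlan ($650); remaining pool $800 reallocated over remaining billable hours 1,095.
Redistributed shares: Chaudhri 680.91 → $680; Becker 119.09 → $120.

Halvorsen: $450 | Chaudhri: $680 | Quinlan: $650 | Becker: $120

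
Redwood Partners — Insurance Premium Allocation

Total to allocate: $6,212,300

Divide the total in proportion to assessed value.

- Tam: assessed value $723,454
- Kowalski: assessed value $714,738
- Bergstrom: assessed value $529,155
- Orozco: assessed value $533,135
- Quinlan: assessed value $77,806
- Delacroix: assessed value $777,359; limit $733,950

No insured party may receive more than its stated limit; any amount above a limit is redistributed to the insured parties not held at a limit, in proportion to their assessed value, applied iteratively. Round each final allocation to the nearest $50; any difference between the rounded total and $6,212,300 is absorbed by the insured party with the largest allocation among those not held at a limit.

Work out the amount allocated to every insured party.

Tam: $1,537,200; Kowalski: $1,518,700; Bergstrom: $1,124,350; Orozco: $1,132,800; Quinlan: $165,300; Delacroix: $733,950

Total assessed value = 3,355,647.
Pro-rata shares before constraints: Tam 1,339,328.39; Kowalski 1,323,192.48; Bergstrom 979,623.19; Orozco 986,991.35; Quinlan 144,042.03; Delacroix 1,439,122.56.
Held at cap: Delacroix ($733,950); residual $5,478,350 reallocated over remaining assessed value 2,578,288.
Redistributed shares: Tam 1,537,196.09 → $1,537,200; Kowalski 1,518,676.32 → $1,518,700; Bergstrom 1,124,349.29 → $1,124,350; Orozco 1,132,806.00 → $1,132,800; Quinlan 165,322.30 → $165,300.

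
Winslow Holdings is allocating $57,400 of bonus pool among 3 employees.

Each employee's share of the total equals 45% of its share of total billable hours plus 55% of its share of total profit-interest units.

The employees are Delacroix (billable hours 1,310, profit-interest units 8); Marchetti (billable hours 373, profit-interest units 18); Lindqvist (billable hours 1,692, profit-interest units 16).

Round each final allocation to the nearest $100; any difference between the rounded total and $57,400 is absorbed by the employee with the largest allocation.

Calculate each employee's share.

Delacroix: $16,000 · Marchetti: $16,400 · Lindqvist: $25,000

Billable hours total 3,375; profit-interest units total 42.
Blended shares (45% billable hours + 55% profit-interest units): Delacroix 0.2794; Marchetti 0.2854; Lindqvist 0.4351.
Pro-rata amounts: Delacroix 16,039.20; Marchetti 16,384.69; Lindqvist 24,976.11.
After rounding ($100): Delacroix $16,000; Marchetti $16,400; Lindqvist $25,000. Sum = $57,400.
Rounded total matches; no reconciliation needed.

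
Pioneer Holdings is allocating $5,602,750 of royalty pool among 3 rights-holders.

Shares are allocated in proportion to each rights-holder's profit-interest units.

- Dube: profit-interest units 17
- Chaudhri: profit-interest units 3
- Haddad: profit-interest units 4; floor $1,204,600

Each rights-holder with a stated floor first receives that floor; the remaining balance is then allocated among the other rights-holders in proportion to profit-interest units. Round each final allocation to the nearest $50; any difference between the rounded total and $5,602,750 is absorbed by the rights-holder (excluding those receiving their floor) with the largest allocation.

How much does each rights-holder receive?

Fund the minimums — Haddad $1,204,600. Remaining pool $4,398,150.
Remaining pool split over remaining profit-interest units 20: Dube 3,738,427.50 → $3,738,450; Chaudhri 659,722.50 → $659,700.

Dube: $3,738,450 | Chaudhri: $659,700 | Haddad: $1,204,600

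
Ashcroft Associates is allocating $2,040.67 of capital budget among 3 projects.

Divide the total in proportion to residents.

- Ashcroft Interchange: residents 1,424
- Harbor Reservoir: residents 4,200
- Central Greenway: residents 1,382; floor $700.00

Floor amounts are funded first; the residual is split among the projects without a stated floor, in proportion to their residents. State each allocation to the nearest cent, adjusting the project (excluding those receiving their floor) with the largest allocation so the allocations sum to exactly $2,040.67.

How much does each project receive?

Ashcroft Interchange: $339.46 | Harbor Reservoir: $1,001.21 | Central Greenway: $700.00

Guaranteed amounts: Central Greenway $700.00. Remaining pool $1,340.67.
Remaining pool split over remaining residents 5,624: Ashcroft Interchange 339.4584 → $339.46; Harbor Reservoir 1,001.2116 → $1,001.21.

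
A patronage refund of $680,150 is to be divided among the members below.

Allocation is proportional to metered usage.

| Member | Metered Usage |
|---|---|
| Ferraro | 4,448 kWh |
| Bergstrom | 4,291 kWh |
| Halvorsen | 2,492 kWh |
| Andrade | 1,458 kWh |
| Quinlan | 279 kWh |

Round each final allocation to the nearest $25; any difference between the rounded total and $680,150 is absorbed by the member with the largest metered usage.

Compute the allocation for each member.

Metered usage total: 4,448 + 4,291 + 2,492 + 1,458 + 279 = 12,968.
Raw shares: Ferraro 233,290.19; Bergstrom 225,055.80; Halvorsen 130,701.25; Andrade 76,469.67; Quinlan 14,633.09.
After rounding ($25): Ferraro $233,300; Bergstrom $225,050; Halvorsen $130,700; Andrade $76,475; Quinlan $14,625. Sum = $680,150.
No rounding difference to absorb.

Ferraro: $233,300 | Bergstrom: $225,050 | Halvorsen: $130,700 | Andrade: $76,475 | Quinlan: $14,625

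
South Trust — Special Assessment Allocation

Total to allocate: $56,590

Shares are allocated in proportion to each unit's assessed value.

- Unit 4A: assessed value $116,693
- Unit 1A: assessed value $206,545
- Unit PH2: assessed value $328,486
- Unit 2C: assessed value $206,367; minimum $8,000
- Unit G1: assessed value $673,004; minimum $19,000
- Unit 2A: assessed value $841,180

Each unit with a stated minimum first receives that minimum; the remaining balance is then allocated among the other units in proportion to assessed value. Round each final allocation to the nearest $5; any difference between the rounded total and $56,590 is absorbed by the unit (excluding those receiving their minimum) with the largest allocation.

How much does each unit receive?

Minimums first: Unit 2C $8,000; Unit G1 $19,000. Remaining pool $29,590.
Remaining pool split over remaining assessed value 1,492,904: Unit 4A 2,312.91 → $2,315; Unit 1A 4,093.81 → $4,095; Unit PH2 6,510.73 → $6,510; Unit 2A 16,672.55 → $16,675.
Rounding difference −$5 applied to Unit 2A → $16,670.

Unit 4A: $2,315; Unit 1A: $4,095; Unit PH2: $6,510; Unit 2C: $8,000; Unit G1: $19,000; Unit 2A: $16,670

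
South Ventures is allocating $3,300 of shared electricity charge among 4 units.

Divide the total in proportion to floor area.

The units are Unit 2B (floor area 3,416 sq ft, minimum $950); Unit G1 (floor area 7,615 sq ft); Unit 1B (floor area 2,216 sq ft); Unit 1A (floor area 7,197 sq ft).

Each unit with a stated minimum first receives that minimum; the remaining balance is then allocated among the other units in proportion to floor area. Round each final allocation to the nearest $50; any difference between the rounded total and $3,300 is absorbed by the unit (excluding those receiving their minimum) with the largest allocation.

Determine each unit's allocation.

Unit 2B: $950 · Unit G1: $1,050 · Unit 1B: $300 · Unit 1A: $1,000

Guaranteed amounts: Unit 2B $950. Residual $2,350.
Residual split over remaining floor area 17,028: Unit G1 1,050.93 → $1,050; Unit 1B 305.83 → $300; Unit 1A 993.24 → $1,000.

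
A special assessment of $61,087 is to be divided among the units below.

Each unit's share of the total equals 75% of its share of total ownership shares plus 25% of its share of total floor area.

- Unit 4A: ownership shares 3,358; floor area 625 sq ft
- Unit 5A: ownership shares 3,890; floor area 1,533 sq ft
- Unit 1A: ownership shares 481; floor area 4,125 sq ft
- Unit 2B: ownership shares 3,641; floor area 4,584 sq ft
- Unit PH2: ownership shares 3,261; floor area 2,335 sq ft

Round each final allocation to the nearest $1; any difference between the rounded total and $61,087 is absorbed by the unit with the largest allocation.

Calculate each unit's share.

Unit 4A: $11,238; Unit 5A: $13,954; Unit 1A: $6,278; Unit 2B: $16,704; Unit PH2: $12,913

Totals — ownership shares 14,631, floor area 13,202.
Blended shares (75% ownership shares + 25% floor area): Unit 4A 0.1840; Unit 5A 0.2284; Unit 1A 0.1028; Unit 2B 0.2734; Unit PH2 0.2114.
Raw shares: Unit 4A 11,238.17; Unit 5A 13,954.41; Unit 1A 6,277.89; Unit 2B 16,704.02; Unit PH2 12,912.51.
At nearest $1: Unit 4A $11,238; Unit 5A $13,954; Unit 1A $6,278; Unit 2B $16,704; Unit PH2 $12,913. Sum = $61,087.
Sum already equals the total — no adjustment.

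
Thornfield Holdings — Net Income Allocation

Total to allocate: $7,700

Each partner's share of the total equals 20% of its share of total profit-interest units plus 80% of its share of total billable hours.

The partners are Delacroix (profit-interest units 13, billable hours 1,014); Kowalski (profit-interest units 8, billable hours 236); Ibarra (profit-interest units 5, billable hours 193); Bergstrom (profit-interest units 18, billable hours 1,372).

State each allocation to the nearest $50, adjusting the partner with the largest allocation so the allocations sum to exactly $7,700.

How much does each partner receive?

Totals — profit-interest units 44, billable hours 2,815.
Blended shares (20% profit-interest units + 80% billable hours): Delacroix 0.3473; Kowalski 0.1034; Ibarra 0.0776; Bergstrom 0.4717.
Unrounded shares: Delacroix 2,673.91; Kowalski 796.43; Ibarra 597.34; Bergstrom 3,632.32.
Rounded to nearest $50: Delacroix $2,650; Kowalski $800; Ibarra $600; Bergstrom $3,650. Sum = $7,700.
Sum already equals the total — no adjustment.

Delacroix: $2,650; Kowalski: $800; Ibarra: $600; Bergstrom: $3,650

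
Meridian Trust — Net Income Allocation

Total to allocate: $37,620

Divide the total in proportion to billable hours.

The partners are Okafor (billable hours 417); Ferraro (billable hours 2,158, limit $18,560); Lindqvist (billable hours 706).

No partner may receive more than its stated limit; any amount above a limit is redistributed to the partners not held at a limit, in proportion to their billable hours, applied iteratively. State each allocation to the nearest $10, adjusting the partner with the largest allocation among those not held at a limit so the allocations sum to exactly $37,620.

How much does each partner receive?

Combined billable hours = 3,281.
Pro-rata shares before constraints: Okafor 4,781.33; Ferraro 24,743.66; Lindqvist 8,095.01.
Capped: Ferraro ($18,560); balance $19,060 reallocated over remaining billable hours 1,123.
Remaining shares: Okafor 7,077.49 → $7,080; Lindqvist 11,982.51 → $11,980.

Okafor: $7,080 · Ferraro: $18,560 · Lindqvist: $11,980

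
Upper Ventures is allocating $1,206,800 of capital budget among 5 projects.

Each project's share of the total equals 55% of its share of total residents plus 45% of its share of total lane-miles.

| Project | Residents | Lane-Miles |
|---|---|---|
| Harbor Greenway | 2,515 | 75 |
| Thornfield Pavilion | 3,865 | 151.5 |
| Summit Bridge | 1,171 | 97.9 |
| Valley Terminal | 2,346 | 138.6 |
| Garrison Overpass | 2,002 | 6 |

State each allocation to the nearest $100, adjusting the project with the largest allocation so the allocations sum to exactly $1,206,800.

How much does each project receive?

Totals — residents 11,899, lane-miles 469.
Composite weights (55% residents + 45% lane-miles): Harbor Greenway 0.1882; Thornfield Pavilion 0.3240; Summit Bridge 0.1481; Valley Terminal 0.2414; Garrison Overpass 0.0983.
Pro-rata amounts: Harbor Greenway 227,132.90; Thornfield Pavilion 391,017.61; Summit Bridge 178,679.17; Valley Terminal 291,348.98; Garrison Overpass 118,621.34.
At nearest $100: Harbor Greenway $227,100; Thornfield Pavilion $391,000; Summit Bridge $178,700; Valley Terminal $291,300; Garrison Overpass $118,600. Sum = $1,206,700.
Difference $1,206,800 − $1,206,700 = +$100 applied to largest allocation (Thornfield Pavilion): Thornfield Pavilion becomes $391,100.

Harbor Greenway: $227,100; Thornfield Pavilion: $391,100; Summit Bridge: $178,700; Valley Terminal: $291,300; Garrison Overpass: $118,600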